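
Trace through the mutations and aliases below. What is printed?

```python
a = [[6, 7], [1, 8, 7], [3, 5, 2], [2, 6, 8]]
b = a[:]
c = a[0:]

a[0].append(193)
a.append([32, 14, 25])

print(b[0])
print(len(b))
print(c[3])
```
[6, 7, 193]
4
[2, 6, 8]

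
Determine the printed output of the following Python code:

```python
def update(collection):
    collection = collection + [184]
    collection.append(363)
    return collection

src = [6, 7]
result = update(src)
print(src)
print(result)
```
[6, 7]
[6, 7, 184, 363]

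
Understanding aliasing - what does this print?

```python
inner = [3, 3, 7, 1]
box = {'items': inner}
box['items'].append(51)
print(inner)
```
[3, 3, 7, 1, 51]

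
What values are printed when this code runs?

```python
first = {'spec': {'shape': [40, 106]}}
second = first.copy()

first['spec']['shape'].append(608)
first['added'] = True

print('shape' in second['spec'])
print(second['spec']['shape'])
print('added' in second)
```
True
[40, 106, 608]
False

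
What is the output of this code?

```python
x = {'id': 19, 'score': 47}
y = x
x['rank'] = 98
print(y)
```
{'id': 19, 'score': 47, 'rank': 98}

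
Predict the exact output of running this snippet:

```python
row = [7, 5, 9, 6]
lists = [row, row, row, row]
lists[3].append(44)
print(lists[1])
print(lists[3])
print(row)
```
[7, 5, 9, 6, 44]
[7, 5, 9, 6, 44]
[7, 5, 9, 6, 44]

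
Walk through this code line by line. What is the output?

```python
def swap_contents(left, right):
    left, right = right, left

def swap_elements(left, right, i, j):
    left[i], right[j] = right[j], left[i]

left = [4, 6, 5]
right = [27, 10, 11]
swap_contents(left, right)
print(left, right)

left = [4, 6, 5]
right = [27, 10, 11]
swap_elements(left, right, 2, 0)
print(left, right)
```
[4, 6, 5] [27, 10, 11]
[4, 6, 27] [5, 10, 11]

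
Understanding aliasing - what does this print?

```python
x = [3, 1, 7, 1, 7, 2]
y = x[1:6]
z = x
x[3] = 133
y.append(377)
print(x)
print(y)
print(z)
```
[3, 1, 7, 133, 7, 2]
[1, 7, 1, 7, 2, 377]
[3, 1, 7, 133, 7, 2]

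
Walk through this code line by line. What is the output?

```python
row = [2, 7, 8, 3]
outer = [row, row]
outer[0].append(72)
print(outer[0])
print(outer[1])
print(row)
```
[2, 7, 8, 3, 72]
[2, 7, 8, 3, 72]
[2, 7, 8, 3, 72]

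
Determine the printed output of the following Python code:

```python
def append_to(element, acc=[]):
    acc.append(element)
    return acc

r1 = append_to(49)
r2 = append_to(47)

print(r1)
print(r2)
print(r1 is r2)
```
[49, 47]
[49, 47]
True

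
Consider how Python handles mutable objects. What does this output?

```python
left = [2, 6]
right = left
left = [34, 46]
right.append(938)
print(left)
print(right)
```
[34, 46]
[2, 6, 938]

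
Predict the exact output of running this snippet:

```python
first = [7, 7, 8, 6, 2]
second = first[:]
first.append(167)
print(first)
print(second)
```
[7, 7, 8, 6, 2, 167]
[7, 7, 8, 6, 2]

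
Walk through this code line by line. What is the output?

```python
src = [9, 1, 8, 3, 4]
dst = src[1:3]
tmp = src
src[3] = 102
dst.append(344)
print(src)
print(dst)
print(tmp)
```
[9, 1, 8, 102, 4]
[1, 8, 344]
[9, 1, 8, 102, 4]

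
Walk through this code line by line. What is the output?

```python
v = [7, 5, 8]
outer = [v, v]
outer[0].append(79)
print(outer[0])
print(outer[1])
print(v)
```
[7, 5, 8, 79]
[7, 5, 8, 79]
[7, 5, 8, 79]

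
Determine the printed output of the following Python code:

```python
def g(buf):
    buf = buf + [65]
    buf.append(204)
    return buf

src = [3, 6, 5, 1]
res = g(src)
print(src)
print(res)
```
[3, 6, 5, 1]
[3, 6, 5, 1, 65, 204]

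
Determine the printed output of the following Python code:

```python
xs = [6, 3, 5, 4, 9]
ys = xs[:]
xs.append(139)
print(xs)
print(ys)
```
[6, 3, 5, 4, 9, 139]
[6, 3, 5, 4, 9]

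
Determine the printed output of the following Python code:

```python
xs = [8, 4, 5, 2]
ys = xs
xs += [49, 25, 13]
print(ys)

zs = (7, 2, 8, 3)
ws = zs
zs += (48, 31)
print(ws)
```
[8, 4, 5, 2, 49, 25, 13]
(7, 2, 8, 3)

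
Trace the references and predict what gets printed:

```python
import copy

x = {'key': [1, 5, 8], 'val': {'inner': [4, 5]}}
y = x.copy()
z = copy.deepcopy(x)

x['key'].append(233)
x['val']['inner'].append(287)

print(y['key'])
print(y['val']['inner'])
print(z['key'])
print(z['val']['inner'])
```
[1, 5, 8, 233]
[4, 5, 287]
[1, 5, 8]
[4, 5]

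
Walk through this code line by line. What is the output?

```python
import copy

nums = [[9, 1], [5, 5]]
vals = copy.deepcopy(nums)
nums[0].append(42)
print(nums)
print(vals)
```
[[9, 1, 42], [5, 5]]
[[9, 1], [5, 5]]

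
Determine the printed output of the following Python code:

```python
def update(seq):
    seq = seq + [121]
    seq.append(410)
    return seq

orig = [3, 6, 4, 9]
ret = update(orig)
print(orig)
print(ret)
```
[3, 6, 4, 9]
[3, 6, 4, 9, 121, 410]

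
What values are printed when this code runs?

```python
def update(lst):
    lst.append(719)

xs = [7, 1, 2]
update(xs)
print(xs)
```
[7, 1, 2, 719]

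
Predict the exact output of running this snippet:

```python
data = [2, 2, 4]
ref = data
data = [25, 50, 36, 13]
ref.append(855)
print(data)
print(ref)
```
[25, 50, 36, 13]
[2, 2, 4, 855]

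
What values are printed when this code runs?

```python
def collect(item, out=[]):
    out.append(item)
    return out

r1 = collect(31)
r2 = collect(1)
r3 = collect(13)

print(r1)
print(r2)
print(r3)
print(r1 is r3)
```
[31, 1, 13]
[31, 1, 13]
[31, 1, 13]
True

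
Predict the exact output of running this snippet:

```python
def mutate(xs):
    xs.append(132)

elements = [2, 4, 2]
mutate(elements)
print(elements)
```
[2, 4, 2, 132]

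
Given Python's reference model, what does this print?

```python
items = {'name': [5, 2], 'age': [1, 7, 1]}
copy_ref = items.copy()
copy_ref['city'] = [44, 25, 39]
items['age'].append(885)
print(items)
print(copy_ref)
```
{'name': [5, 2], 'age': [1, 7, 1, 885]}
{'name': [5, 2], 'age': [1, 7, 1, 885], 'city': [44, 25, 39]}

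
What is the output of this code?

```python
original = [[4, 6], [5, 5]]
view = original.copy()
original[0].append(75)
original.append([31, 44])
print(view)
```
[[4, 6, 75], [5, 5]]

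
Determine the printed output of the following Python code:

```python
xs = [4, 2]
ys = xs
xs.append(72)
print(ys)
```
[4, 2, 72]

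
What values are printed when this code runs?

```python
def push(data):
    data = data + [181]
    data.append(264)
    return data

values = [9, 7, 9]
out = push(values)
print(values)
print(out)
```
[9, 7, 9]
[9, 7, 9, 181, 264]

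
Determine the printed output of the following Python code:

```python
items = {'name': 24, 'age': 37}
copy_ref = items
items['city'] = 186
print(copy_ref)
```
{'name': 24, 'age': 37, 'city': 186}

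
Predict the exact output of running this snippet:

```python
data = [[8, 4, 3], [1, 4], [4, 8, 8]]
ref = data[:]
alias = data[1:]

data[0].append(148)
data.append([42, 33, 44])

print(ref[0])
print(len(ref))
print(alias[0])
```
[8, 4, 3, 148]
3
[1, 4]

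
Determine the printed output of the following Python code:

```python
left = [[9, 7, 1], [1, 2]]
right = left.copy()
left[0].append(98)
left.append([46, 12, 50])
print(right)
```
[[9, 7, 1, 98], [1, 2]]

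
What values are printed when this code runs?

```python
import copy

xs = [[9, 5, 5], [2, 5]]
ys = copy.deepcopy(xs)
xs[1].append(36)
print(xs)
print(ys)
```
[[9, 5, 5], [2, 5, 36]]
[[9, 5, 5], [2, 5]]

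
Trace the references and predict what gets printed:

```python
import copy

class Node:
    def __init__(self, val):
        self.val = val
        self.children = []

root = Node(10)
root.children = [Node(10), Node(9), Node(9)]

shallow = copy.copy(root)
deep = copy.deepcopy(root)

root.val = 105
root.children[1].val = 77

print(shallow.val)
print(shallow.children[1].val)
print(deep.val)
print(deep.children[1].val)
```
10
77
10
9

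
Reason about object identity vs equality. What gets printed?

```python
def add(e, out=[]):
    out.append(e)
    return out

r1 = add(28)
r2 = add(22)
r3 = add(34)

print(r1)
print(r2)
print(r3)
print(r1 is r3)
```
[28, 22, 34]
[28, 22, 34]
[28, 22, 34]
True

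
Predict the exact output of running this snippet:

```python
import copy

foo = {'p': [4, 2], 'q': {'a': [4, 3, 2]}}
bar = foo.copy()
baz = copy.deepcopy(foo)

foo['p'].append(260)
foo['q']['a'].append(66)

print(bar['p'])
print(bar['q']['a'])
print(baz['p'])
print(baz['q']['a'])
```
[4, 2, 260]
[4, 3, 2, 66]
[4, 2]
[4, 3, 2]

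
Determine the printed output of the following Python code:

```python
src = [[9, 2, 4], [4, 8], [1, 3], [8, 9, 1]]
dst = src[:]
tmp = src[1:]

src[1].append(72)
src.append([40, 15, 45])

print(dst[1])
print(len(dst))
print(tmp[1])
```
[4, 8, 72]
4
[1, 3]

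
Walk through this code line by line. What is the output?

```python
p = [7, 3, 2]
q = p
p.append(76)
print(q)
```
[7, 3, 2, 76]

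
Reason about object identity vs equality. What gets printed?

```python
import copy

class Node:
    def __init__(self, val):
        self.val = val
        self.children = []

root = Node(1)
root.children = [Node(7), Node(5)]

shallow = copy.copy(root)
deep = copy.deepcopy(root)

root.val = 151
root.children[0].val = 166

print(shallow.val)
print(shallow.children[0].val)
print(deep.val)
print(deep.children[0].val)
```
1
166
1
7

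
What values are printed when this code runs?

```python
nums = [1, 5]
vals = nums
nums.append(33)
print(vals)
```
[1, 5, 33]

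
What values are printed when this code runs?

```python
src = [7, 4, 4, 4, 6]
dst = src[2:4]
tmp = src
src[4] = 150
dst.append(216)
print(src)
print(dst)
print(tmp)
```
[7, 4, 4, 4, 150]
[4, 4, 216]
[7, 4, 4, 4, 150]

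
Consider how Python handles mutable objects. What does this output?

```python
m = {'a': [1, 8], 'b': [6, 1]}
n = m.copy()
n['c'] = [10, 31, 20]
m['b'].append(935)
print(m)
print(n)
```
{'a': [1, 8], 'b': [6, 1, 935]}
{'a': [1, 8], 'b': [6, 1, 935], 'c': [10, 31, 20]}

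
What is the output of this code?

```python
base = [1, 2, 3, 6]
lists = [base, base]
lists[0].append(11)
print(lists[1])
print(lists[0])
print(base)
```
[1, 2, 3, 6, 11]
[1, 2, 3, 6, 11]
[1, 2, 3, 6, 11]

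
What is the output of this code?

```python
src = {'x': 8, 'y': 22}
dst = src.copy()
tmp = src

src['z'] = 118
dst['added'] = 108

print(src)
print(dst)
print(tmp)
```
{'x': 8, 'y': 22, 'z': 118}
{'x': 8, 'y': 22, 'added': 108}
{'x': 8, 'y': 22, 'z': 118}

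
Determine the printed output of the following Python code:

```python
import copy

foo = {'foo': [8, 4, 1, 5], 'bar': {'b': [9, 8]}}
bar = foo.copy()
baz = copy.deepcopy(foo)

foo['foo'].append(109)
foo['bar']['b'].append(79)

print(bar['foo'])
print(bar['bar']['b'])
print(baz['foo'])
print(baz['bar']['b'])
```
[8, 4, 1, 5, 109]
[9, 8, 79]
[8, 4, 1, 5]
[9, 8]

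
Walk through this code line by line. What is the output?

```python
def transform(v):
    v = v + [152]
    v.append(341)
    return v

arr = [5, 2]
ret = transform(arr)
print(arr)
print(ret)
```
[5, 2]
[5, 2, 152, 341]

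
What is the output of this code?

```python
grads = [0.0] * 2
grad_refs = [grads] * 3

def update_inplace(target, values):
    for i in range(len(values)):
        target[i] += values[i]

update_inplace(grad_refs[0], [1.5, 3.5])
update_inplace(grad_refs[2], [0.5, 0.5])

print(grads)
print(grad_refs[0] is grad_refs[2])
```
[2.0, 4.0]
True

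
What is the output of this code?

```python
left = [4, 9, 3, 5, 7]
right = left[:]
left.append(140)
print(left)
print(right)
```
[4, 9, 3, 5, 7, 140]
[4, 9, 3, 5, 7]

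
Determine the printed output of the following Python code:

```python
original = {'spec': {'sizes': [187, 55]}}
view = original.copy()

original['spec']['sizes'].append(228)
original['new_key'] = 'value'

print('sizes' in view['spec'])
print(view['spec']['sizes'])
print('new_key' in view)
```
True
[187, 55, 228]
False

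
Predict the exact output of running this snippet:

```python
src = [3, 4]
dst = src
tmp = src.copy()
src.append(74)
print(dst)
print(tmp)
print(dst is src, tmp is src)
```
[3, 4, 74]
[3, 4]
True False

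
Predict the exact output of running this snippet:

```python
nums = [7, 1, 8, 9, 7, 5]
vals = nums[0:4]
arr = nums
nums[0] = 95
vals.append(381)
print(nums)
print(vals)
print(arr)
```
[95, 1, 8, 9, 7, 5]
[7, 1, 8, 9, 381]
[95, 1, 8, 9, 7, 5]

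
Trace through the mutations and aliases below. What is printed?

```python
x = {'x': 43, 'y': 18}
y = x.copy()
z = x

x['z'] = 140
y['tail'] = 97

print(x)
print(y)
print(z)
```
{'x': 43, 'y': 18, 'z': 140}
{'x': 43, 'y': 18, 'tail': 97}
{'x': 43, 'y': 18, 'z': 140}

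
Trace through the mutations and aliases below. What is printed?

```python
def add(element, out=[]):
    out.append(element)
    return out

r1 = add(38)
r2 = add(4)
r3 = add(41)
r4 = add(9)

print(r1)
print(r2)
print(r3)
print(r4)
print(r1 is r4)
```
[38, 4, 41, 9]
[38, 4, 41, 9]
[38, 4, 41, 9]
[38, 4, 41, 9]
True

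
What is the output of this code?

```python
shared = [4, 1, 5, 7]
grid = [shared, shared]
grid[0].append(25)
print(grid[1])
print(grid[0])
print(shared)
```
[4, 1, 5, 7, 25]
[4, 1, 5, 7, 25]
[4, 1, 5, 7, 25]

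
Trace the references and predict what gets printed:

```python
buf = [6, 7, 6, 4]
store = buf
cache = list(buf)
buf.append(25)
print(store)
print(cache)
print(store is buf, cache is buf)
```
[6, 7, 6, 4, 25]
[6, 7, 6, 4]
True False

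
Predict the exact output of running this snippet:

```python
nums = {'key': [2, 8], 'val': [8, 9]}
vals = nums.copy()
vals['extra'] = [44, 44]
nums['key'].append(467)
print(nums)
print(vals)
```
{'key': [2, 8, 467], 'val': [8, 9]}
{'key': [2, 8, 467], 'val': [8, 9], 'extra': [44, 44]}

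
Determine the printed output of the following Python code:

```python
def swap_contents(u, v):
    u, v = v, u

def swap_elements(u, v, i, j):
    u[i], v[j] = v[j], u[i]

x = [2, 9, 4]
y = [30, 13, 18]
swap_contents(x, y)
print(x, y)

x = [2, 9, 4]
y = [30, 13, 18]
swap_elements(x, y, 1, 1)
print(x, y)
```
[2, 9, 4] [30, 13, 18]
[2, 13, 4] [30, 9, 18]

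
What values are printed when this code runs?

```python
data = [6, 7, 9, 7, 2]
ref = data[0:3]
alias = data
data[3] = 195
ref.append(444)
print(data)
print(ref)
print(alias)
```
[6, 7, 9, 195, 2]
[6, 7, 9, 444]
[6, 7, 9, 195, 2]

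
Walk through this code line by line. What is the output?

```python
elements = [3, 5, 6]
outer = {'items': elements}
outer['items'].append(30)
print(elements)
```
[3, 5, 6, 30]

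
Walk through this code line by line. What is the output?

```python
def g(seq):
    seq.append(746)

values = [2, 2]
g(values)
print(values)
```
[2, 2, 746]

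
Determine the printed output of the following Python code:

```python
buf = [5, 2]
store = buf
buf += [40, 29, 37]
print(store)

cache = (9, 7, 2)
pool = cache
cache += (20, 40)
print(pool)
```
[5, 2, 40, 29, 37]
(9, 7, 2)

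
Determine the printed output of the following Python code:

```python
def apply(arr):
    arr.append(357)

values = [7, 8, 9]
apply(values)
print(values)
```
[7, 8, 9, 357]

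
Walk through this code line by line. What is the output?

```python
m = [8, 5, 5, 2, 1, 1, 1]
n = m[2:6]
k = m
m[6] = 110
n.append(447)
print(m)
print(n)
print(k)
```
[8, 5, 5, 2, 1, 1, 110]
[5, 2, 1, 1, 447]
[8, 5, 5, 2, 1, 1, 110]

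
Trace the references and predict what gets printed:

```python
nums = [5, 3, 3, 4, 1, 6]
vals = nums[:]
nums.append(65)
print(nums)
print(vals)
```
[5, 3, 3, 4, 1, 6, 65]
[5, 3, 3, 4, 1, 6]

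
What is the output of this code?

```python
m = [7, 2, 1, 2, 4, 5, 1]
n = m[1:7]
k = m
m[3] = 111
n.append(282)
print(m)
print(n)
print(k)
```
[7, 2, 1, 111, 4, 5, 1]
[2, 1, 2, 4, 5, 1, 282]
[7, 2, 1, 111, 4, 5, 1]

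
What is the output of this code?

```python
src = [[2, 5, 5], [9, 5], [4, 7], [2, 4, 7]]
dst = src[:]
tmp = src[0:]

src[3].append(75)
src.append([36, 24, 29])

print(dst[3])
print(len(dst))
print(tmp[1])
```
[2, 4, 7, 75]
4
[9, 5]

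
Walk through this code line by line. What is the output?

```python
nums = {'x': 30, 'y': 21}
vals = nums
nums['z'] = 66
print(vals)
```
{'x': 30, 'y': 21, 'z': 66}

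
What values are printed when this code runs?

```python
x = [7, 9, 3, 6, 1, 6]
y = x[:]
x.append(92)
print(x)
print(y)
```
[7, 9, 3, 6, 1, 6, 92]
[7, 9, 3, 6, 1, 6]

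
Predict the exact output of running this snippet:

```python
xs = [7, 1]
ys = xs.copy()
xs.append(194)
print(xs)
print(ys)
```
[7, 1, 194]
[7, 1]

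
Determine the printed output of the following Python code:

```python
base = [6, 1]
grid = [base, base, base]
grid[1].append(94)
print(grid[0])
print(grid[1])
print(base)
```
[6, 1, 94]
[6, 1, 94]
[6, 1, 94]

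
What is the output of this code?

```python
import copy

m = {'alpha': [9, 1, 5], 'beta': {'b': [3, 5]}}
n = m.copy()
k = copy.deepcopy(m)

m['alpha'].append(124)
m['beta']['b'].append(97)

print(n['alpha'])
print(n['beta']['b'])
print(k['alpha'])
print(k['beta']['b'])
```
[9, 1, 5, 124]
[3, 5, 97]
[9, 1, 5]
[3, 5]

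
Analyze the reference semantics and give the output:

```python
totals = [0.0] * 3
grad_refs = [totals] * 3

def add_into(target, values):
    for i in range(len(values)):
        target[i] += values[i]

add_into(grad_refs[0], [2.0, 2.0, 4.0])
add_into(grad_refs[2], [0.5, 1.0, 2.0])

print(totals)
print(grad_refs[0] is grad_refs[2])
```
[2.5, 3.0, 6.0]
True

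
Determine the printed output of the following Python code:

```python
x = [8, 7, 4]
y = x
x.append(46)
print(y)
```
[8, 7, 4, 46]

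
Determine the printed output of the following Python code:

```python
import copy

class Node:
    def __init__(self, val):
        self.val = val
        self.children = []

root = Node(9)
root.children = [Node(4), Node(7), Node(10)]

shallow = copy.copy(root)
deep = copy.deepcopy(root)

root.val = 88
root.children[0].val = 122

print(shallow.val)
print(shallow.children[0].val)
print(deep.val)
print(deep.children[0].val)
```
9
122
9
4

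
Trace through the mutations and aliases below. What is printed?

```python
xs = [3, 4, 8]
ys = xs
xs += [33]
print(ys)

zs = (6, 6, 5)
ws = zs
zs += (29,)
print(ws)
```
[3, 4, 8, 33]
(6, 6, 5)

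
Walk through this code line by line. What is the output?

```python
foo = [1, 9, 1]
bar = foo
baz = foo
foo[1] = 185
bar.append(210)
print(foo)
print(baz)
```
[1, 185, 1, 210]
[1, 185, 1, 210]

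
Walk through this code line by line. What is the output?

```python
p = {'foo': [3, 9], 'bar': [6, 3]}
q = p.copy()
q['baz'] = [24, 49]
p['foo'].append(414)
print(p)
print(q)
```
{'foo': [3, 9, 414], 'bar': [6, 3]}
{'foo': [3, 9, 414], 'bar': [6, 3], 'baz': [24, 49]}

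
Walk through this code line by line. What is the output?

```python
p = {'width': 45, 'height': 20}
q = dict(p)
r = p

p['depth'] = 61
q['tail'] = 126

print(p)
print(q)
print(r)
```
{'width': 45, 'height': 20, 'depth': 61}
{'width': 45, 'height': 20, 'tail': 126}
{'width': 45, 'height': 20, 'depth': 61}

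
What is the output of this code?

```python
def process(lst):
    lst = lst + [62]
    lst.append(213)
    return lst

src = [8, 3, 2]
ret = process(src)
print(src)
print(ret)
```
[8, 3, 2]
[8, 3, 2, 62, 213]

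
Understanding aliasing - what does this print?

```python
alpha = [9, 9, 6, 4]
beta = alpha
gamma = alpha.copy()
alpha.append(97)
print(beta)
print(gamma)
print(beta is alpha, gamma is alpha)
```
[9, 9, 6, 4, 97]
[9, 9, 6, 4]
True False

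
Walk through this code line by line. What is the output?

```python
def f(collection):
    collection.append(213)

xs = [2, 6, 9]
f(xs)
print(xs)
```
[2, 6, 9, 213]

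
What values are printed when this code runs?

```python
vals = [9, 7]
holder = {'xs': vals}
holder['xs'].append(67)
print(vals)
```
[9, 7, 67]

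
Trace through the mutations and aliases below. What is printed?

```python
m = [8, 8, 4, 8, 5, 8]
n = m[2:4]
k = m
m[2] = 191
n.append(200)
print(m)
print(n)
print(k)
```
[8, 8, 191, 8, 5, 8]
[4, 8, 200]
[8, 8, 191, 8, 5, 8]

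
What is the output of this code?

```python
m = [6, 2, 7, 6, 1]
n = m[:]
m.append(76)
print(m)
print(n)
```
[6, 2, 7, 6, 1, 76]
[6, 2, 7, 6, 1]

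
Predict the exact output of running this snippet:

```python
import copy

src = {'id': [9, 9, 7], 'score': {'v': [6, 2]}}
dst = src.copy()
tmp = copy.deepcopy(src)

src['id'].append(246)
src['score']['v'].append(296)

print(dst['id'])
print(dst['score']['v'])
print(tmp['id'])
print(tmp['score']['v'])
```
[9, 9, 7, 246]
[6, 2, 296]
[9, 9, 7]
[6, 2]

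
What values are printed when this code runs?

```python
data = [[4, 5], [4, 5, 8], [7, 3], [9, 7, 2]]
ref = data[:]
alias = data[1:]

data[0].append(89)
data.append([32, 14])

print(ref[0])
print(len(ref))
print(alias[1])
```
[4, 5, 89]
4
[7, 3]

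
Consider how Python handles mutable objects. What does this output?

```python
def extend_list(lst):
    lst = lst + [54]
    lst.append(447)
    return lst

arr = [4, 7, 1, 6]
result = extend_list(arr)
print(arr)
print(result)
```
[4, 7, 1, 6]
[4, 7, 1, 6, 54, 447]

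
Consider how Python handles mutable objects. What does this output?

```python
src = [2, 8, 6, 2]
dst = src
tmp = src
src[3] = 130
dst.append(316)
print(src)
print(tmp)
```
[2, 8, 6, 130, 316]
[2, 8, 6, 130, 316]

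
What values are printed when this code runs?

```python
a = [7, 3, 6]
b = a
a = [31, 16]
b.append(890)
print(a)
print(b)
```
[31, 16]
[7, 3, 6, 890]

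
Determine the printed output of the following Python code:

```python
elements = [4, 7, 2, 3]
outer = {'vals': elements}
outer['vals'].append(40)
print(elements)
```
[4, 7, 2, 3, 40]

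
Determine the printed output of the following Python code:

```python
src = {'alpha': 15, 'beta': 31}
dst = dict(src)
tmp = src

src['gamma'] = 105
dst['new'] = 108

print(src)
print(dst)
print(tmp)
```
{'alpha': 15, 'beta': 31, 'gamma': 105}
{'alpha': 15, 'beta': 31, 'new': 108}
{'alpha': 15, 'beta': 31, 'gamma': 105}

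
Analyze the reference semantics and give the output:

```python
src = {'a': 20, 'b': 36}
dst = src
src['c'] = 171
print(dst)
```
{'a': 20, 'b': 36, 'c': 171}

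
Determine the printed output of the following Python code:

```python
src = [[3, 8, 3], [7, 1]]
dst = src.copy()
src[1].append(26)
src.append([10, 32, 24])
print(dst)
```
[[3, 8, 3], [7, 1, 26]]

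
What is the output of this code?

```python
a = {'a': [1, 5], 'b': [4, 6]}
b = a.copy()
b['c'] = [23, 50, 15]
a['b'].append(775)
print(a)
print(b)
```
{'a': [1, 5], 'b': [4, 6, 775]}
{'a': [1, 5], 'b': [4, 6, 775], 'c': [23, 50, 15]}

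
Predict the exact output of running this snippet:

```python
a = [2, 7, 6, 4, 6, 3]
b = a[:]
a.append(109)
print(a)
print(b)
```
[2, 7, 6, 4, 6, 3, 109]
[2, 7, 6, 4, 6, 3]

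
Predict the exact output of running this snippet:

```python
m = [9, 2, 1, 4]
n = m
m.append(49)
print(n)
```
[9, 2, 1, 4, 49]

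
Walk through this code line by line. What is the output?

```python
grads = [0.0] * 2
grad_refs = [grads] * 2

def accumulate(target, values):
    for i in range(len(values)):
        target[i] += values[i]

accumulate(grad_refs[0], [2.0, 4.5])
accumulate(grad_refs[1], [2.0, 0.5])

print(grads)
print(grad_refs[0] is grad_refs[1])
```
[4.0, 5.0]
True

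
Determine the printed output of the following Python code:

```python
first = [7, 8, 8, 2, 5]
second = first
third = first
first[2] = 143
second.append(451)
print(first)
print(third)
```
[7, 8, 143, 2, 5, 451]
[7, 8, 143, 2, 5, 451]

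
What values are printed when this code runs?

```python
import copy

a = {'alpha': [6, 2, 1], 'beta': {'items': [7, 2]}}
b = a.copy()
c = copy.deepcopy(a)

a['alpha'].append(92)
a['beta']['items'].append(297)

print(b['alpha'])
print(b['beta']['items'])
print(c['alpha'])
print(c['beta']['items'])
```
[6, 2, 1, 92]
[7, 2, 297]
[6, 2, 1]
[7, 2]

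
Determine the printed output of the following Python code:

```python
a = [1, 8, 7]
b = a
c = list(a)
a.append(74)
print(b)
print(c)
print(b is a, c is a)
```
[1, 8, 7, 74]
[1, 8, 7]
True False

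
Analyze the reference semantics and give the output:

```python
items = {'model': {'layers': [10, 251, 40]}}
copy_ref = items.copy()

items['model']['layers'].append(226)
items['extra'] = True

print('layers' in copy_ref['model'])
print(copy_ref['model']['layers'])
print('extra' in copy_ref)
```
True
[10, 251, 40, 226]
False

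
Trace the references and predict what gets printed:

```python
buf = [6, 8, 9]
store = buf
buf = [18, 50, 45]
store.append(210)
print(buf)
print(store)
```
[18, 50, 45]
[6, 8, 9, 210]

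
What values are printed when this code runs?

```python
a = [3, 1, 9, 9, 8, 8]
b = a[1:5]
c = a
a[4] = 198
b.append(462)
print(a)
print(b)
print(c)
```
[3, 1, 9, 9, 198, 8]
[1, 9, 9, 8, 462]
[3, 1, 9, 9, 198, 8]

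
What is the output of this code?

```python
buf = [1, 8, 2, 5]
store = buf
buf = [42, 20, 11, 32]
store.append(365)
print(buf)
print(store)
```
[42, 20, 11, 32]
[1, 8, 2, 5, 365]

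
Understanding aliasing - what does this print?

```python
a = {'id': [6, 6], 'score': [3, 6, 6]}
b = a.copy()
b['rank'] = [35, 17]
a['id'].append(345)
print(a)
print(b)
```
{'id': [6, 6, 345], 'score': [3, 6, 6]}
{'id': [6, 6, 345], 'score': [3, 6, 6], 'rank': [35, 17]}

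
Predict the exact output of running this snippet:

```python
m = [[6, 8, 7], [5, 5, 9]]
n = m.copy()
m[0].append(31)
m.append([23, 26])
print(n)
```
[[6, 8, 7, 31], [5, 5, 9]]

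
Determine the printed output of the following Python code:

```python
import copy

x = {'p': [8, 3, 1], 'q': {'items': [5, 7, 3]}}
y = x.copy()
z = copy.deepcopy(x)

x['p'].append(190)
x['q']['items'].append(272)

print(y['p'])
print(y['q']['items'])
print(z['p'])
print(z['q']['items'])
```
[8, 3, 1, 190]
[5, 7, 3, 272]
[8, 3, 1]
[5, 7, 3]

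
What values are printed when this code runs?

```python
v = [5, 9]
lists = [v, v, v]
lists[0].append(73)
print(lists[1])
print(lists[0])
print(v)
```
[5, 9, 73]
[5, 9, 73]
[5, 9, 73]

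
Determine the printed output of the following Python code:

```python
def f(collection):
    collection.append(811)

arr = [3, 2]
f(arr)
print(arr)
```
[3, 2, 811]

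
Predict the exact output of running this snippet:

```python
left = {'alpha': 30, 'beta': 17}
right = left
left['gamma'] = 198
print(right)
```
{'alpha': 30, 'beta': 17, 'gamma': 198}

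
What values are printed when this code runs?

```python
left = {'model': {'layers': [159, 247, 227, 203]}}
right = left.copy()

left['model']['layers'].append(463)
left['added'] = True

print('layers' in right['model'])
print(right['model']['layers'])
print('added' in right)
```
True
[159, 247, 227, 203, 463]
False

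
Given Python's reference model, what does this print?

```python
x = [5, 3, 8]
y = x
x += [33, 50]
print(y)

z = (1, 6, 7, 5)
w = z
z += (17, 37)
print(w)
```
[5, 3, 8, 33, 50]
(1, 6, 7, 5)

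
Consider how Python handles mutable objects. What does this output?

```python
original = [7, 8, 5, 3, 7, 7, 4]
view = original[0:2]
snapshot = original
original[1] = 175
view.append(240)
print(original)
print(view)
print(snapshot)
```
[7, 175, 5, 3, 7, 7, 4]
[7, 8, 240]
[7, 175, 5, 3, 7, 7, 4]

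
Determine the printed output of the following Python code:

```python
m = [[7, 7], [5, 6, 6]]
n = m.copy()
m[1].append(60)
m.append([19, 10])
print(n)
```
[[7, 7], [5, 6, 6, 60]]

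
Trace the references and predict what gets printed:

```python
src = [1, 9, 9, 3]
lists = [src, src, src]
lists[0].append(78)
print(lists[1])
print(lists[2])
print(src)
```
[1, 9, 9, 3, 78]
[1, 9, 9, 3, 78]
[1, 9, 9, 3, 78]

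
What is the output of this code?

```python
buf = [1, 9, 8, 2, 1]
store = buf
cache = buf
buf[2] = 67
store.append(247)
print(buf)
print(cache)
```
[1, 9, 67, 2, 1, 247]
[1, 9, 67, 2, 1, 247]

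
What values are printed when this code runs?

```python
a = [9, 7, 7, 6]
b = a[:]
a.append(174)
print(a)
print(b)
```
[9, 7, 7, 6, 174]
[9, 7, 7, 6]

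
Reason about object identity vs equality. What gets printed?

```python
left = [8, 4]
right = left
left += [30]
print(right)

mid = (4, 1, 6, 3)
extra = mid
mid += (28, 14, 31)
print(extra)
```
[8, 4, 30]
(4, 1, 6, 3)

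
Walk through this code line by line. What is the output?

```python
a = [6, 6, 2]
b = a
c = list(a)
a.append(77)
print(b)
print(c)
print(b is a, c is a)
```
[6, 6, 2, 77]
[6, 6, 2]
True False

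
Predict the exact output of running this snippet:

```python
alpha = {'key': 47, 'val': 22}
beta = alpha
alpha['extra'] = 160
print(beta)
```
{'key': 47, 'val': 22, 'extra': 160}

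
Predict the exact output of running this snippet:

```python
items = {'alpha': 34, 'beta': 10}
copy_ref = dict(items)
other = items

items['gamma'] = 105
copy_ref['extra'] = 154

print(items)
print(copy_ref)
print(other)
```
{'alpha': 34, 'beta': 10, 'gamma': 105}
{'alpha': 34, 'beta': 10, 'extra': 154}
{'alpha': 34, 'beta': 10, 'gamma': 105}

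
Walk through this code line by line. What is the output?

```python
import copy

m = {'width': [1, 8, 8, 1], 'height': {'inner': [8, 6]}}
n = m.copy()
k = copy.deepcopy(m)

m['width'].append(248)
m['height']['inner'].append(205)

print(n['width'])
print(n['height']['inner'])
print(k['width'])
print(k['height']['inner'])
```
[1, 8, 8, 1, 248]
[8, 6, 205]
[1, 8, 8, 1]
[8, 6]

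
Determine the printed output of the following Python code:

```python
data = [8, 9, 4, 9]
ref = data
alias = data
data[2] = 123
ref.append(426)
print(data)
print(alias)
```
[8, 9, 123, 9, 426]
[8, 9, 123, 9, 426]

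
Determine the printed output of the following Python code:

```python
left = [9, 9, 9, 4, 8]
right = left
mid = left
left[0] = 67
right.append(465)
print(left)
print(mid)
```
[67, 9, 9, 4, 8, 465]
[67, 9, 9, 4, 8, 465]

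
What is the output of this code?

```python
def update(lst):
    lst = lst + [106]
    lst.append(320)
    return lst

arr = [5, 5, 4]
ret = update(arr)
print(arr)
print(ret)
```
[5, 5, 4]
[5, 5, 4, 106, 320]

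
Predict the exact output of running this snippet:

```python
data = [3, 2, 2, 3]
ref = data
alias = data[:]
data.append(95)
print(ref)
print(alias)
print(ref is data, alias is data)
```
[3, 2, 2, 3, 95]
[3, 2, 2, 3]
True False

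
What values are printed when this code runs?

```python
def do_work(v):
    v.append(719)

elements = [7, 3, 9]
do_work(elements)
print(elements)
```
[7, 3, 9, 719]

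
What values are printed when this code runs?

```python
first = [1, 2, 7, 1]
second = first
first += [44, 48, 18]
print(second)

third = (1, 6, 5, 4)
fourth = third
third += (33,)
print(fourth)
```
[1, 2, 7, 1, 44, 48, 18]
(1, 6, 5, 4)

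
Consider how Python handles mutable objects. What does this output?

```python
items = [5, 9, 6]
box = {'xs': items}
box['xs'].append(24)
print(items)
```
[5, 9, 6, 24]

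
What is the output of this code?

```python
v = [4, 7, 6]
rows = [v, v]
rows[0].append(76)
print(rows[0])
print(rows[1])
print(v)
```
[4, 7, 6, 76]
[4, 7, 6, 76]
[4, 7, 6, 76]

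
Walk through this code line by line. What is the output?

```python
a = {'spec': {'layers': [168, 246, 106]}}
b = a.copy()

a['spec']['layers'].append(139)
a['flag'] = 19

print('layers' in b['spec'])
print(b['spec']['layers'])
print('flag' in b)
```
True
[168, 246, 106, 139]
False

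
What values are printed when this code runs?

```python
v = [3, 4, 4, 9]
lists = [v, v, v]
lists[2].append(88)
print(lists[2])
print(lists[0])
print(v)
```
[3, 4, 4, 9, 88]
[3, 4, 4, 9, 88]
[3, 4, 4, 9, 88]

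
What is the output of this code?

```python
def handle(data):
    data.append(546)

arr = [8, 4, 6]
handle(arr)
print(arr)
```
[8, 4, 6, 546]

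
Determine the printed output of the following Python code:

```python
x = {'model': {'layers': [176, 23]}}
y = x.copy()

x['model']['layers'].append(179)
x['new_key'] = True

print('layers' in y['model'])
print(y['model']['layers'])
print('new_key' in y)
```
True
[176, 23, 179]
False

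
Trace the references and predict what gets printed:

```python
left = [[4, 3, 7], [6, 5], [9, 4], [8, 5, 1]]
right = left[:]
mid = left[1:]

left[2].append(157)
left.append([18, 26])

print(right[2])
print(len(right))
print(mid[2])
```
[9, 4, 157]
4
[8, 5, 1]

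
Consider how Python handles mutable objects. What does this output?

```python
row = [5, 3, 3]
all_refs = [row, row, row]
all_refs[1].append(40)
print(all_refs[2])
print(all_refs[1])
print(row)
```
[5, 3, 3, 40]
[5, 3, 3, 40]
[5, 3, 3, 40]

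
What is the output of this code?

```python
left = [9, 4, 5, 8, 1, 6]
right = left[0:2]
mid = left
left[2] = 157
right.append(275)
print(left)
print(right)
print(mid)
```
[9, 4, 157, 8, 1, 6]
[9, 4, 275]
[9, 4, 157, 8, 1, 6]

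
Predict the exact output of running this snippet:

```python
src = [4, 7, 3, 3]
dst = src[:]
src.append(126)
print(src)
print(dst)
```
[4, 7, 3, 3, 126]
[4, 7, 3, 3]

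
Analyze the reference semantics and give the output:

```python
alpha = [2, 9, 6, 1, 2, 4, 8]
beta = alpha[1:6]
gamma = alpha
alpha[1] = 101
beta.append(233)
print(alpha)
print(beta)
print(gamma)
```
[2, 101, 6, 1, 2, 4, 8]
[9, 6, 1, 2, 4, 233]
[2, 101, 6, 1, 2, 4, 8]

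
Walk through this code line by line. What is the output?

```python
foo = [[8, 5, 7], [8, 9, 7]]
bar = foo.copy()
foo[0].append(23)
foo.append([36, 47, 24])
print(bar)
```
[[8, 5, 7, 23], [8, 9, 7]]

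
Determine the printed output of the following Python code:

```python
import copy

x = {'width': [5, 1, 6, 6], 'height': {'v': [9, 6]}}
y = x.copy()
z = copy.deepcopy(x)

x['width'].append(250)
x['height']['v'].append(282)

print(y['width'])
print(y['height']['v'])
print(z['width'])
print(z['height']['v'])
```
[5, 1, 6, 6, 250]
[9, 6, 282]
[5, 1, 6, 6]
[9, 6]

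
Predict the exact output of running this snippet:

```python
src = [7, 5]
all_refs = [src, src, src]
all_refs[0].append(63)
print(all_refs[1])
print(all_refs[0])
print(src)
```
[7, 5, 63]
[7, 5, 63]
[7, 5, 63]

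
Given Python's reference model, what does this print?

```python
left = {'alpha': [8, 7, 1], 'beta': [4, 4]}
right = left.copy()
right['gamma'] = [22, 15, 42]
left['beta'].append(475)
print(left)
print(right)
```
{'alpha': [8, 7, 1], 'beta': [4, 4, 475]}
{'alpha': [8, 7, 1], 'beta': [4, 4, 475], 'gamma': [22, 15, 42]}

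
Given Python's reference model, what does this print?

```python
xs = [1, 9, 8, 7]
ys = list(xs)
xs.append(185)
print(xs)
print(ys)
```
[1, 9, 8, 7, 185]
[1, 9, 8, 7]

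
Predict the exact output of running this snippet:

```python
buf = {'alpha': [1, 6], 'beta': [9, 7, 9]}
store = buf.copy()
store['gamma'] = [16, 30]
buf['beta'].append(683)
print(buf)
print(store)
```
{'alpha': [1, 6], 'beta': [9, 7, 9, 683]}
{'alpha': [1, 6], 'beta': [9, 7, 9, 683], 'gamma': [16, 30]}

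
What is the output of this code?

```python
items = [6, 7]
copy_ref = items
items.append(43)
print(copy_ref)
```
[6, 7, 43]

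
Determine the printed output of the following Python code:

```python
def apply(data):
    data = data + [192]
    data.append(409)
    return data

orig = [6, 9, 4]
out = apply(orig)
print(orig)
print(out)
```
[6, 9, 4]
[6, 9, 4, 192, 409]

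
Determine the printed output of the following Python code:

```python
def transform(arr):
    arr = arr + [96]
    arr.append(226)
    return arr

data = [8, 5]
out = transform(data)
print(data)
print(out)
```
[8, 5]
[8, 5, 96, 226]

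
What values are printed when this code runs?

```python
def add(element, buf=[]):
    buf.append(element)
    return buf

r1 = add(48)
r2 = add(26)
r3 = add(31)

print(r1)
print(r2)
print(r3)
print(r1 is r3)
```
[48, 26, 31]
[48, 26, 31]
[48, 26, 31]
True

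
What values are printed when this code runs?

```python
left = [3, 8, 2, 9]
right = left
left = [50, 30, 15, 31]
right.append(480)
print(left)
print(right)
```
[50, 30, 15, 31]
[3, 8, 2, 9, 480]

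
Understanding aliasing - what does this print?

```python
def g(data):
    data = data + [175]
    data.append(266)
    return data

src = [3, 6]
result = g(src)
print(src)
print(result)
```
[3, 6]
[3, 6, 175, 266]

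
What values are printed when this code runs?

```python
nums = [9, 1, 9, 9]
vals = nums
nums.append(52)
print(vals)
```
[9, 1, 9, 9, 52]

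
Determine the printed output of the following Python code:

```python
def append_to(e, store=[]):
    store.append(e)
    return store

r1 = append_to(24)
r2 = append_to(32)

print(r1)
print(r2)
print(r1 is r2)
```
[24, 32]
[24, 32]
True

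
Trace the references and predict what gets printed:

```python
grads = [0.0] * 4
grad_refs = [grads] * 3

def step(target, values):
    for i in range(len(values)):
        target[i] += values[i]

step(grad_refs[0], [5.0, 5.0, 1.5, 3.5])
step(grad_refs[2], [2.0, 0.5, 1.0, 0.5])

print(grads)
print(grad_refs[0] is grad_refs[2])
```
[7.0, 5.5, 2.5, 4.0]
True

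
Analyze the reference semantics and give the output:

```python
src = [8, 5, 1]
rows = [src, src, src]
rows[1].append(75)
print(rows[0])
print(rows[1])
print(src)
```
[8, 5, 1, 75]
[8, 5, 1, 75]
[8, 5, 1, 75]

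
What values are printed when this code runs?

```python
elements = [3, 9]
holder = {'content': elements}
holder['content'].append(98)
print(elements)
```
[3, 9, 98]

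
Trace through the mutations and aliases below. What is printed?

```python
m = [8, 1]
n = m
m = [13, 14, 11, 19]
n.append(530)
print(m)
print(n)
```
[13, 14, 11, 19]
[8, 1, 530]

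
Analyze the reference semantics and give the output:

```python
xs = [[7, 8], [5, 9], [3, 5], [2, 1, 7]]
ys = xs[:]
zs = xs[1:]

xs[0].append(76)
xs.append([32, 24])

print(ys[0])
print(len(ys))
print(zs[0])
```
[7, 8, 76]
4
[5, 9]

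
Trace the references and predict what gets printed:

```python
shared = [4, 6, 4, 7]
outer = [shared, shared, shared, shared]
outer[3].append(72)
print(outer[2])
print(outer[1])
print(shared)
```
[4, 6, 4, 7, 72]
[4, 6, 4, 7, 72]
[4, 6, 4, 7, 72]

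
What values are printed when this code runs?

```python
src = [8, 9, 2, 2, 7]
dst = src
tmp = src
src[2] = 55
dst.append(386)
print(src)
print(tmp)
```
[8, 9, 55, 2, 7, 386]
[8, 9, 55, 2, 7, 386]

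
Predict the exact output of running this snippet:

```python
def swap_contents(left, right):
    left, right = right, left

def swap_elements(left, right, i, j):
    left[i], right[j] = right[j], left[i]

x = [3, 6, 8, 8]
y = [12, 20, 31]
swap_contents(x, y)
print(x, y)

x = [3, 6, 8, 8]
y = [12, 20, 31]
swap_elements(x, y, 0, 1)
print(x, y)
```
[3, 6, 8, 8] [12, 20, 31]
[20, 6, 8, 8] [12, 3, 31]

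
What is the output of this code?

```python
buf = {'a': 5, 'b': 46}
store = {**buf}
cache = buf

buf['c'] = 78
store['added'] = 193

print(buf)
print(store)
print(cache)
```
{'a': 5, 'b': 46, 'c': 78}
{'a': 5, 'b': 46, 'added': 193}
{'a': 5, 'b': 46, 'c': 78}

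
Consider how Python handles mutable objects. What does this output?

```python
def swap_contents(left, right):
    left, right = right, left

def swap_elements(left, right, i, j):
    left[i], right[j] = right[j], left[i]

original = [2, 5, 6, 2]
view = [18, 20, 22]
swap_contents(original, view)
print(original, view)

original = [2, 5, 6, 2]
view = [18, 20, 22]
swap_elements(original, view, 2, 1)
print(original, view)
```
[2, 5, 6, 2] [18, 20, 22]
[2, 5, 20, 2] [18, 6, 22]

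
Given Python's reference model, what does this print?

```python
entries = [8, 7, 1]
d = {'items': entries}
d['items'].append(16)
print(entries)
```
[8, 7, 1, 16]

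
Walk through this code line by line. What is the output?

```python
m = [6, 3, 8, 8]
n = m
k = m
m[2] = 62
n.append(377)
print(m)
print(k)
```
[6, 3, 62, 8, 377]
[6, 3, 62, 8, 377]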